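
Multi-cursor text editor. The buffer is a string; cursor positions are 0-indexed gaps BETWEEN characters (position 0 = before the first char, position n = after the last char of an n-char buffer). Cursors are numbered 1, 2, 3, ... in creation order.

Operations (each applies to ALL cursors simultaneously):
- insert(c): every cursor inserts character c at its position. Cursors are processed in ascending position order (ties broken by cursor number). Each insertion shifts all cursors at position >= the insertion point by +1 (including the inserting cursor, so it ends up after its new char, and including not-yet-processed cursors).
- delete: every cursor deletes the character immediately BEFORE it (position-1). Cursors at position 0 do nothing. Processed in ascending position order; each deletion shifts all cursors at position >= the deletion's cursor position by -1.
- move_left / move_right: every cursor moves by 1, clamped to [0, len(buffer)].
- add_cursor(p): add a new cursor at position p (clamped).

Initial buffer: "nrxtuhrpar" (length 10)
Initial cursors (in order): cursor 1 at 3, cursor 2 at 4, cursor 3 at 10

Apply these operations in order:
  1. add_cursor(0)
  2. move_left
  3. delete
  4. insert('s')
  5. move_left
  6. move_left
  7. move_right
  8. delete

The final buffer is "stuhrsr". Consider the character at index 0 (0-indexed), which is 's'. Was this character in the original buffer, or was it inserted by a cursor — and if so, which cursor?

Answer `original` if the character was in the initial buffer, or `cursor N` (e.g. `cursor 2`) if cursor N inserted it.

After op 1 (add_cursor(0)): buffer="nrxtuhrpar" (len 10), cursors c4@0 c1@3 c2@4 c3@10, authorship ..........
After op 2 (move_left): buffer="nrxtuhrpar" (len 10), cursors c4@0 c1@2 c2@3 c3@9, authorship ..........
After op 3 (delete): buffer="ntuhrpr" (len 7), cursors c4@0 c1@1 c2@1 c3@6, authorship .......
After op 4 (insert('s')): buffer="snsstuhrpsr" (len 11), cursors c4@1 c1@4 c2@4 c3@10, authorship 4.12.....3.
After op 5 (move_left): buffer="snsstuhrpsr" (len 11), cursors c4@0 c1@3 c2@3 c3@9, authorship 4.12.....3.
After op 6 (move_left): buffer="snsstuhrpsr" (len 11), cursors c4@0 c1@2 c2@2 c3@8, authorship 4.12.....3.
After op 7 (move_right): buffer="snsstuhrpsr" (len 11), cursors c4@1 c1@3 c2@3 c3@9, authorship 4.12.....3.
After op 8 (delete): buffer="stuhrsr" (len 7), cursors c1@0 c2@0 c4@0 c3@5, authorship 2....3.
Authorship (.=original, N=cursor N): 2 . . . . 3 .
Index 0: author = 2

Answer: cursor 2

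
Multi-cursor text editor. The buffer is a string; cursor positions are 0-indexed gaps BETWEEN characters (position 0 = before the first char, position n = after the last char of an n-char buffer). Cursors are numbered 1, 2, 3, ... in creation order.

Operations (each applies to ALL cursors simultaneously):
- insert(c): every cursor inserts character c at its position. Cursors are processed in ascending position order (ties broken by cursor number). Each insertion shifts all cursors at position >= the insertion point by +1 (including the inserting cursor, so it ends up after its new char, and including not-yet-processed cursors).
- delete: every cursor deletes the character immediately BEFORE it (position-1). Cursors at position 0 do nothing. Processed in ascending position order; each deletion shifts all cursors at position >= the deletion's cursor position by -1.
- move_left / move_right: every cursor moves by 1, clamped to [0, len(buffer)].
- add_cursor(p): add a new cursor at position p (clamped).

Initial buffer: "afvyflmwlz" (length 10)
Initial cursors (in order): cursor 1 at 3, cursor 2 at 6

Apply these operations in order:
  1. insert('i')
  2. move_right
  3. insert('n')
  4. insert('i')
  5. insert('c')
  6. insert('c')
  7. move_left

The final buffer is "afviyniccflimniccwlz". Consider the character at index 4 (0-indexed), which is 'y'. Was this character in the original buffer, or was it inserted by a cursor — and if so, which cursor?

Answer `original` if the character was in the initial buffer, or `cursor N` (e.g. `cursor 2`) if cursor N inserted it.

Answer: original

Derivation:
After op 1 (insert('i')): buffer="afviyflimwlz" (len 12), cursors c1@4 c2@8, authorship ...1...2....
After op 2 (move_right): buffer="afviyflimwlz" (len 12), cursors c1@5 c2@9, authorship ...1...2....
After op 3 (insert('n')): buffer="afviynflimnwlz" (len 14), cursors c1@6 c2@11, authorship ...1.1..2.2...
After op 4 (insert('i')): buffer="afviyniflimniwlz" (len 16), cursors c1@7 c2@13, authorship ...1.11..2.22...
After op 5 (insert('c')): buffer="afviynicflimnicwlz" (len 18), cursors c1@8 c2@15, authorship ...1.111..2.222...
After op 6 (insert('c')): buffer="afviyniccflimniccwlz" (len 20), cursors c1@9 c2@17, authorship ...1.1111..2.2222...
After op 7 (move_left): buffer="afviyniccflimniccwlz" (len 20), cursors c1@8 c2@16, authorship ...1.1111..2.2222...
Authorship (.=original, N=cursor N): . . . 1 . 1 1 1 1 . . 2 . 2 2 2 2 . . .
Index 4: author = original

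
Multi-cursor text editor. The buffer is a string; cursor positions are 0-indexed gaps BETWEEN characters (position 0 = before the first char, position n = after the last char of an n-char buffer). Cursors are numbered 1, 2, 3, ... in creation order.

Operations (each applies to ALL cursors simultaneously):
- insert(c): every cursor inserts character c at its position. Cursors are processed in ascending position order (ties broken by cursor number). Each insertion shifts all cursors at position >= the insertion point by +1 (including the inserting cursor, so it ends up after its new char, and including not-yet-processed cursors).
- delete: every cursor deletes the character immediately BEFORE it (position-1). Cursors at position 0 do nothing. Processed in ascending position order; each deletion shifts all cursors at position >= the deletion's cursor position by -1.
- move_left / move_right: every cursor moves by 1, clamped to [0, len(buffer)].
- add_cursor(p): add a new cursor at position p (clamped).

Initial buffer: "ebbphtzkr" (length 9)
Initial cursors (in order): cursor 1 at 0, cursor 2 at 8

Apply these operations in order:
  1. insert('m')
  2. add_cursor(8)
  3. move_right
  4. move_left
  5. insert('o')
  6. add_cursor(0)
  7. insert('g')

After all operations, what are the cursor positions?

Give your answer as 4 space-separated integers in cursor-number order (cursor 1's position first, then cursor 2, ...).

After op 1 (insert('m')): buffer="mebbphtzkmr" (len 11), cursors c1@1 c2@10, authorship 1........2.
After op 2 (add_cursor(8)): buffer="mebbphtzkmr" (len 11), cursors c1@1 c3@8 c2@10, authorship 1........2.
After op 3 (move_right): buffer="mebbphtzkmr" (len 11), cursors c1@2 c3@9 c2@11, authorship 1........2.
After op 4 (move_left): buffer="mebbphtzkmr" (len 11), cursors c1@1 c3@8 c2@10, authorship 1........2.
After op 5 (insert('o')): buffer="moebbphtzokmor" (len 14), cursors c1@2 c3@10 c2@13, authorship 11.......3.22.
After op 6 (add_cursor(0)): buffer="moebbphtzokmor" (len 14), cursors c4@0 c1@2 c3@10 c2@13, authorship 11.......3.22.
After op 7 (insert('g')): buffer="gmogebbphtzogkmogr" (len 18), cursors c4@1 c1@4 c3@13 c2@17, authorship 4111.......33.222.

Answer: 4 17 13 1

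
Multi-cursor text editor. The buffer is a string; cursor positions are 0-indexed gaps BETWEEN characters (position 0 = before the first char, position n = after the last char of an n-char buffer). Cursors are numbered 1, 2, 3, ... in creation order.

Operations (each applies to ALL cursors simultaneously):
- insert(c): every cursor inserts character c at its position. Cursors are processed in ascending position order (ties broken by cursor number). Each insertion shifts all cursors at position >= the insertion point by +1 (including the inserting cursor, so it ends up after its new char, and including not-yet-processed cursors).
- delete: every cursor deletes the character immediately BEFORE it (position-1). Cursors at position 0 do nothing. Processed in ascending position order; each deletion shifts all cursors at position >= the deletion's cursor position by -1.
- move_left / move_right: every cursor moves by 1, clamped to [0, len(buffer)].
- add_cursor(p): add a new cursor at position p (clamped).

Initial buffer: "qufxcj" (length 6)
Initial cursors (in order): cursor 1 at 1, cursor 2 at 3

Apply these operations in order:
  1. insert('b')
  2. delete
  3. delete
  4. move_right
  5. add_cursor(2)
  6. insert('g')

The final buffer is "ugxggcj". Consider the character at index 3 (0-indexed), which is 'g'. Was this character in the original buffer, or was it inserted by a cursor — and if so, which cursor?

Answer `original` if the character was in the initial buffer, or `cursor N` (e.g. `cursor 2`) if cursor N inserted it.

Answer: cursor 2

Derivation:
After op 1 (insert('b')): buffer="qbufbxcj" (len 8), cursors c1@2 c2@5, authorship .1..2...
After op 2 (delete): buffer="qufxcj" (len 6), cursors c1@1 c2@3, authorship ......
After op 3 (delete): buffer="uxcj" (len 4), cursors c1@0 c2@1, authorship ....
After op 4 (move_right): buffer="uxcj" (len 4), cursors c1@1 c2@2, authorship ....
After op 5 (add_cursor(2)): buffer="uxcj" (len 4), cursors c1@1 c2@2 c3@2, authorship ....
After op 6 (insert('g')): buffer="ugxggcj" (len 7), cursors c1@2 c2@5 c3@5, authorship .1.23..
Authorship (.=original, N=cursor N): . 1 . 2 3 . .
Index 3: author = 2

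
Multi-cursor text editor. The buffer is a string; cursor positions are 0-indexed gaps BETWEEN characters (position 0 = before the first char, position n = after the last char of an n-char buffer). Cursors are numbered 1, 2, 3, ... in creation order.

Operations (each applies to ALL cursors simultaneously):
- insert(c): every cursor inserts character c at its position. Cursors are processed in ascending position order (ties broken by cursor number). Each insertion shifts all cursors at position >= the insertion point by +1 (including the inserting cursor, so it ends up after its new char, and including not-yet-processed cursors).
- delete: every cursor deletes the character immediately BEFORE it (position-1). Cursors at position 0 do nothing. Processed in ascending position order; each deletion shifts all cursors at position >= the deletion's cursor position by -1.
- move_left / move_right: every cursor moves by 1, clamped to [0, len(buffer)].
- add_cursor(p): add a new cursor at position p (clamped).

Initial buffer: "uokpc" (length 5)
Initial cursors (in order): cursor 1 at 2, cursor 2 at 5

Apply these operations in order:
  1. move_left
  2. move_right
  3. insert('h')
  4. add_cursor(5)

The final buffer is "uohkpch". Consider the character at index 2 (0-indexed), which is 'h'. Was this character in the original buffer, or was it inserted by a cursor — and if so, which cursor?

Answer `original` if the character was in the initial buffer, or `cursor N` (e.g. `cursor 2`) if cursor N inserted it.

After op 1 (move_left): buffer="uokpc" (len 5), cursors c1@1 c2@4, authorship .....
After op 2 (move_right): buffer="uokpc" (len 5), cursors c1@2 c2@5, authorship .....
After op 3 (insert('h')): buffer="uohkpch" (len 7), cursors c1@3 c2@7, authorship ..1...2
After op 4 (add_cursor(5)): buffer="uohkpch" (len 7), cursors c1@3 c3@5 c2@7, authorship ..1...2
Authorship (.=original, N=cursor N): . . 1 . . . 2
Index 2: author = 1

Answer: cursor 1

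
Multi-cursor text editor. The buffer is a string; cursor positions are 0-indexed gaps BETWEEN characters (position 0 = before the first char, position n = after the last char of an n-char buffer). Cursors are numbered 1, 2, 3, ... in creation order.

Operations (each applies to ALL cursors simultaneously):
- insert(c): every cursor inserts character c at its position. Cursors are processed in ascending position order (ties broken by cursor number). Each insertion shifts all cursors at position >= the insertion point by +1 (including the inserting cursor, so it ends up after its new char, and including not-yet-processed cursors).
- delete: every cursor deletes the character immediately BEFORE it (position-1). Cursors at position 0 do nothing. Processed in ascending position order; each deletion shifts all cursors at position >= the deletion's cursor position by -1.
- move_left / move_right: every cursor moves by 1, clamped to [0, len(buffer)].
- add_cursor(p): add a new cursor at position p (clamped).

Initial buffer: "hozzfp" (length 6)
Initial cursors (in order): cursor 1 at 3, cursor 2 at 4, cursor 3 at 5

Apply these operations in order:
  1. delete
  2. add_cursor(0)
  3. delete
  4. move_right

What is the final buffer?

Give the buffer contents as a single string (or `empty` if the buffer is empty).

Answer: p

Derivation:
After op 1 (delete): buffer="hop" (len 3), cursors c1@2 c2@2 c3@2, authorship ...
After op 2 (add_cursor(0)): buffer="hop" (len 3), cursors c4@0 c1@2 c2@2 c3@2, authorship ...
After op 3 (delete): buffer="p" (len 1), cursors c1@0 c2@0 c3@0 c4@0, authorship .
After op 4 (move_right): buffer="p" (len 1), cursors c1@1 c2@1 c3@1 c4@1, authorship .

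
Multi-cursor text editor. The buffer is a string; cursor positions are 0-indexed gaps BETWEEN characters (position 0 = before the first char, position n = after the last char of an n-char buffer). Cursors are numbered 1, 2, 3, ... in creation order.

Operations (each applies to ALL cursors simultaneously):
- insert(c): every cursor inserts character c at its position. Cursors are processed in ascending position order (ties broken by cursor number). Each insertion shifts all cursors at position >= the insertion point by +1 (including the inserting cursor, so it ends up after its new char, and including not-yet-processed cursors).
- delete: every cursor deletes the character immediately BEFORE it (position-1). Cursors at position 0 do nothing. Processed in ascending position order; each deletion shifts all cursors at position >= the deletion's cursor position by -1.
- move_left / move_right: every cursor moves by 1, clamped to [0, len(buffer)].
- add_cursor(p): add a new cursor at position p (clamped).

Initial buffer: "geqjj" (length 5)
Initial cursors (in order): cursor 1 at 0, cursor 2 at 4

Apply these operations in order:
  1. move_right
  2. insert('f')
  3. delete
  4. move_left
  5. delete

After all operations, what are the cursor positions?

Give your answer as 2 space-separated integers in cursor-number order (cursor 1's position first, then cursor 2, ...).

Answer: 0 3

Derivation:
After op 1 (move_right): buffer="geqjj" (len 5), cursors c1@1 c2@5, authorship .....
After op 2 (insert('f')): buffer="gfeqjjf" (len 7), cursors c1@2 c2@7, authorship .1....2
After op 3 (delete): buffer="geqjj" (len 5), cursors c1@1 c2@5, authorship .....
After op 4 (move_left): buffer="geqjj" (len 5), cursors c1@0 c2@4, authorship .....
After op 5 (delete): buffer="geqj" (len 4), cursors c1@0 c2@3, authorship ....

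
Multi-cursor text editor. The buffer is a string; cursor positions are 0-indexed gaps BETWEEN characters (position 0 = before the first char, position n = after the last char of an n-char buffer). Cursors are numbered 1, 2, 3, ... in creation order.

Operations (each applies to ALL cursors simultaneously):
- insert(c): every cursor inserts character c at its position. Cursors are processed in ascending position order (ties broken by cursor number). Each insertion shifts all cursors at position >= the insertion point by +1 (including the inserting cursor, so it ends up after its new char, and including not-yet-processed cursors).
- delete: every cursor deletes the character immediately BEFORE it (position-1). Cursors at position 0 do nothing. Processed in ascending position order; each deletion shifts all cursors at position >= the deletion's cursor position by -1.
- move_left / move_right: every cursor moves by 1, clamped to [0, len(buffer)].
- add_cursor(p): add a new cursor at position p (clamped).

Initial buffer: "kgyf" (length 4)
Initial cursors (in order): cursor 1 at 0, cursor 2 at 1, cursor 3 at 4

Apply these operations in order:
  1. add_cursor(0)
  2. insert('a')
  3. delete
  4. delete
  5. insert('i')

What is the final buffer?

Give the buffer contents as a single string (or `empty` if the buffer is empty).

Answer: iiigyi

Derivation:
After op 1 (add_cursor(0)): buffer="kgyf" (len 4), cursors c1@0 c4@0 c2@1 c3@4, authorship ....
After op 2 (insert('a')): buffer="aakagyfa" (len 8), cursors c1@2 c4@2 c2@4 c3@8, authorship 14.2...3
After op 3 (delete): buffer="kgyf" (len 4), cursors c1@0 c4@0 c2@1 c3@4, authorship ....
After op 4 (delete): buffer="gy" (len 2), cursors c1@0 c2@0 c4@0 c3@2, authorship ..
After op 5 (insert('i')): buffer="iiigyi" (len 6), cursors c1@3 c2@3 c4@3 c3@6, authorship 124..3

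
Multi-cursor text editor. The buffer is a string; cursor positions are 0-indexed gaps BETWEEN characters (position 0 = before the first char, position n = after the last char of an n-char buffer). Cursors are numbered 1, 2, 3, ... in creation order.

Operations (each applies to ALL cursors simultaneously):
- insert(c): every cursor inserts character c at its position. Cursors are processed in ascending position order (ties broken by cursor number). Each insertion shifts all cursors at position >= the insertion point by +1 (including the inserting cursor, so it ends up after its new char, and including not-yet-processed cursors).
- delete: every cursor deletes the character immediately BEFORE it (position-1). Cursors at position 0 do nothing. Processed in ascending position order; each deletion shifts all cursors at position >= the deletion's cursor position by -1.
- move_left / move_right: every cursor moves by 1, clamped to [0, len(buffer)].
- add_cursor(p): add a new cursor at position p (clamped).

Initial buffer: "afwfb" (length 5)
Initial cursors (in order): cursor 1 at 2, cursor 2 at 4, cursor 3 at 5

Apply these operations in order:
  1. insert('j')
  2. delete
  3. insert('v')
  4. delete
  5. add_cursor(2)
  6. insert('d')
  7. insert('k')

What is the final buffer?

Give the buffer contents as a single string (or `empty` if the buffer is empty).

Answer: afddkkwfdkbdk

Derivation:
After op 1 (insert('j')): buffer="afjwfjbj" (len 8), cursors c1@3 c2@6 c3@8, authorship ..1..2.3
After op 2 (delete): buffer="afwfb" (len 5), cursors c1@2 c2@4 c3@5, authorship .....
After op 3 (insert('v')): buffer="afvwfvbv" (len 8), cursors c1@3 c2@6 c3@8, authorship ..1..2.3
After op 4 (delete): buffer="afwfb" (len 5), cursors c1@2 c2@4 c3@5, authorship .....
After op 5 (add_cursor(2)): buffer="afwfb" (len 5), cursors c1@2 c4@2 c2@4 c3@5, authorship .....
After op 6 (insert('d')): buffer="afddwfdbd" (len 9), cursors c1@4 c4@4 c2@7 c3@9, authorship ..14..2.3
After op 7 (insert('k')): buffer="afddkkwfdkbdk" (len 13), cursors c1@6 c4@6 c2@10 c3@13, authorship ..1414..22.33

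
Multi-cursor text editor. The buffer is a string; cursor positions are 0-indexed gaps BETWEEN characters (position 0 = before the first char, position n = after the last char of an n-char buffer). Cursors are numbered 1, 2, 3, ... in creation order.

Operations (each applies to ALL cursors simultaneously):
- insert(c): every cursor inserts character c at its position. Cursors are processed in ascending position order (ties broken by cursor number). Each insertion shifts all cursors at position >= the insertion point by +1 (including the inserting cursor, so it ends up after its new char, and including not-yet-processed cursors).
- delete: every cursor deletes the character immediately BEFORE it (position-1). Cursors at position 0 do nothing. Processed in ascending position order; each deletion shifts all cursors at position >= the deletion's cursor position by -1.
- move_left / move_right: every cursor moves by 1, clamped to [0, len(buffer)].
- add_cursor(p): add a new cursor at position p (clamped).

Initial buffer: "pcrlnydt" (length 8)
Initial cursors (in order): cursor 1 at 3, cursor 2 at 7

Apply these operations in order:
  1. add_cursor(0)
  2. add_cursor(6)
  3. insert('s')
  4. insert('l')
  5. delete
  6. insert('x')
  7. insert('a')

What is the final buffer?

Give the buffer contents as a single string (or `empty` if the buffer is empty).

After op 1 (add_cursor(0)): buffer="pcrlnydt" (len 8), cursors c3@0 c1@3 c2@7, authorship ........
After op 2 (add_cursor(6)): buffer="pcrlnydt" (len 8), cursors c3@0 c1@3 c4@6 c2@7, authorship ........
After op 3 (insert('s')): buffer="spcrslnysdst" (len 12), cursors c3@1 c1@5 c4@9 c2@11, authorship 3...1...4.2.
After op 4 (insert('l')): buffer="slpcrsllnysldslt" (len 16), cursors c3@2 c1@7 c4@12 c2@15, authorship 33...11...44.22.
After op 5 (delete): buffer="spcrslnysdst" (len 12), cursors c3@1 c1@5 c4@9 c2@11, authorship 3...1...4.2.
After op 6 (insert('x')): buffer="sxpcrsxlnysxdsxt" (len 16), cursors c3@2 c1@7 c4@12 c2@15, authorship 33...11...44.22.
After op 7 (insert('a')): buffer="sxapcrsxalnysxadsxat" (len 20), cursors c3@3 c1@9 c4@15 c2@19, authorship 333...111...444.222.

Answer: sxapcrsxalnysxadsxat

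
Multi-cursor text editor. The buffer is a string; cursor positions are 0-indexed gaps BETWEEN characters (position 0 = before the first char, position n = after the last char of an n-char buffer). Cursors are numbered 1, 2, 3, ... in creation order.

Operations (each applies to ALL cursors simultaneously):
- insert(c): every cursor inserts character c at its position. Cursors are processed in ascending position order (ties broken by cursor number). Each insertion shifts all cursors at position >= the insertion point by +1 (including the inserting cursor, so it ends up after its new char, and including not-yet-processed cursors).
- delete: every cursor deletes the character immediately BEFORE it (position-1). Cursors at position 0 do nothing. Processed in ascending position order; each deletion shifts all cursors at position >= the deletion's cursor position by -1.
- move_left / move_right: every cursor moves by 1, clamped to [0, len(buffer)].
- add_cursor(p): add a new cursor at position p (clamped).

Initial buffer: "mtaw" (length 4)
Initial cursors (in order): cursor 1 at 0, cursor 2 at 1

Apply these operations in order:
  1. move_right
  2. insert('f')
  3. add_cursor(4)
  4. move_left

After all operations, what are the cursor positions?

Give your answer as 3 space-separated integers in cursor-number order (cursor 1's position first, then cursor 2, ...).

Answer: 1 3 3

Derivation:
After op 1 (move_right): buffer="mtaw" (len 4), cursors c1@1 c2@2, authorship ....
After op 2 (insert('f')): buffer="mftfaw" (len 6), cursors c1@2 c2@4, authorship .1.2..
After op 3 (add_cursor(4)): buffer="mftfaw" (len 6), cursors c1@2 c2@4 c3@4, authorship .1.2..
After op 4 (move_left): buffer="mftfaw" (len 6), cursors c1@1 c2@3 c3@3, authorship .1.2..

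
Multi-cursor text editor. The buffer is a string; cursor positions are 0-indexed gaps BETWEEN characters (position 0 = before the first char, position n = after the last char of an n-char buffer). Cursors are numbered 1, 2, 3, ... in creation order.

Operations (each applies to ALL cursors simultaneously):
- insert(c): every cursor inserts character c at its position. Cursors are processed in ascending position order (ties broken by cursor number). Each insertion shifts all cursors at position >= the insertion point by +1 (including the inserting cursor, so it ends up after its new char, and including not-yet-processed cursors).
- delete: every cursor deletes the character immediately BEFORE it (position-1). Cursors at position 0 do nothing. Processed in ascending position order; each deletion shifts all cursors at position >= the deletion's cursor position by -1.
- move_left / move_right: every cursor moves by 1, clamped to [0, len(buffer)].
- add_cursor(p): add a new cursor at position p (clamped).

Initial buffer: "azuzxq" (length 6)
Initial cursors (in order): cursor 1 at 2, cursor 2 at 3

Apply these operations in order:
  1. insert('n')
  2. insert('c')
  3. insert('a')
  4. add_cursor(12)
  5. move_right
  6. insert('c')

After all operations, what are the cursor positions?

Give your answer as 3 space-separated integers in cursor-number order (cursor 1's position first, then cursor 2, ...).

After op 1 (insert('n')): buffer="aznunzxq" (len 8), cursors c1@3 c2@5, authorship ..1.2...
After op 2 (insert('c')): buffer="azncunczxq" (len 10), cursors c1@4 c2@7, authorship ..11.22...
After op 3 (insert('a')): buffer="azncauncazxq" (len 12), cursors c1@5 c2@9, authorship ..111.222...
After op 4 (add_cursor(12)): buffer="azncauncazxq" (len 12), cursors c1@5 c2@9 c3@12, authorship ..111.222...
After op 5 (move_right): buffer="azncauncazxq" (len 12), cursors c1@6 c2@10 c3@12, authorship ..111.222...
After op 6 (insert('c')): buffer="azncaucncazcxqc" (len 15), cursors c1@7 c2@12 c3@15, authorship ..111.1222.2..3

Answer: 7 12 15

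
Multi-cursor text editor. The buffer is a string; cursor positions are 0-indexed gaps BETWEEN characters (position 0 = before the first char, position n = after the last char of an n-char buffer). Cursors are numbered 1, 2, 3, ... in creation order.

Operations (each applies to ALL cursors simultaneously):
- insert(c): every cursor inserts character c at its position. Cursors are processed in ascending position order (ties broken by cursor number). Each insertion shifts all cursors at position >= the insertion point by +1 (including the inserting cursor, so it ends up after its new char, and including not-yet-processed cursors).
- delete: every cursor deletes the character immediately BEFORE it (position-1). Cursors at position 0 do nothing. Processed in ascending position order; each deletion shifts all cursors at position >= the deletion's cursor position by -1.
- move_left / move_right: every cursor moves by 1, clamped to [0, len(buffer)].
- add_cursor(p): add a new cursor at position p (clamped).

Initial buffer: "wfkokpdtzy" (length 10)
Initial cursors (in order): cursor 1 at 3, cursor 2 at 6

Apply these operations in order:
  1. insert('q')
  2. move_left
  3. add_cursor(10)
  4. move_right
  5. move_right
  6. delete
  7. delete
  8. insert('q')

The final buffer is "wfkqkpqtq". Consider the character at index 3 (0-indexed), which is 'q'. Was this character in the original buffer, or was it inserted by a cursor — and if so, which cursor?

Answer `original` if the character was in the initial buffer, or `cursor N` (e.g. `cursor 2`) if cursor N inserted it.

Answer: cursor 1

Derivation:
After op 1 (insert('q')): buffer="wfkqokpqdtzy" (len 12), cursors c1@4 c2@8, authorship ...1...2....
After op 2 (move_left): buffer="wfkqokpqdtzy" (len 12), cursors c1@3 c2@7, authorship ...1...2....
After op 3 (add_cursor(10)): buffer="wfkqokpqdtzy" (len 12), cursors c1@3 c2@7 c3@10, authorship ...1...2....
After op 4 (move_right): buffer="wfkqokpqdtzy" (len 12), cursors c1@4 c2@8 c3@11, authorship ...1...2....
After op 5 (move_right): buffer="wfkqokpqdtzy" (len 12), cursors c1@5 c2@9 c3@12, authorship ...1...2....
After op 6 (delete): buffer="wfkqkpqtz" (len 9), cursors c1@4 c2@7 c3@9, authorship ...1..2..
After op 7 (delete): buffer="wfkkpt" (len 6), cursors c1@3 c2@5 c3@6, authorship ......
After op 8 (insert('q')): buffer="wfkqkpqtq" (len 9), cursors c1@4 c2@7 c3@9, authorship ...1..2.3
Authorship (.=original, N=cursor N): . . . 1 . . 2 . 3
Index 3: author = 1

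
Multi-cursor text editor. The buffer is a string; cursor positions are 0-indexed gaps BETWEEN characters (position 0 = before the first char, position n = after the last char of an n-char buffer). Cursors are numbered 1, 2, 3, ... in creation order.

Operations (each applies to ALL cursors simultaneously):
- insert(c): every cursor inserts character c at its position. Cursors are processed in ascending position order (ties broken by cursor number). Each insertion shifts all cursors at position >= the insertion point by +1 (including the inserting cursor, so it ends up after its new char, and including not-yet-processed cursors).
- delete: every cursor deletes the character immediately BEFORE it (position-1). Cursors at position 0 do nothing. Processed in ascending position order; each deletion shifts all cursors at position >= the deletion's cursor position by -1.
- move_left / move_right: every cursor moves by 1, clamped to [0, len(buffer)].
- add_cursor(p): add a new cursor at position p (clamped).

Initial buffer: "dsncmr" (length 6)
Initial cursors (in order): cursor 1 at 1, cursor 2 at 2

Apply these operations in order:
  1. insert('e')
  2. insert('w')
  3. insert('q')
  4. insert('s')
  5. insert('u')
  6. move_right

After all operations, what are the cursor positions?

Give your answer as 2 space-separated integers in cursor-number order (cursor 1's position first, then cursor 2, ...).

After op 1 (insert('e')): buffer="desencmr" (len 8), cursors c1@2 c2@4, authorship .1.2....
After op 2 (insert('w')): buffer="dewsewncmr" (len 10), cursors c1@3 c2@6, authorship .11.22....
After op 3 (insert('q')): buffer="dewqsewqncmr" (len 12), cursors c1@4 c2@8, authorship .111.222....
After op 4 (insert('s')): buffer="dewqssewqsncmr" (len 14), cursors c1@5 c2@10, authorship .1111.2222....
After op 5 (insert('u')): buffer="dewqsusewqsuncmr" (len 16), cursors c1@6 c2@12, authorship .11111.22222....
After op 6 (move_right): buffer="dewqsusewqsuncmr" (len 16), cursors c1@7 c2@13, authorship .11111.22222....

Answer: 7 13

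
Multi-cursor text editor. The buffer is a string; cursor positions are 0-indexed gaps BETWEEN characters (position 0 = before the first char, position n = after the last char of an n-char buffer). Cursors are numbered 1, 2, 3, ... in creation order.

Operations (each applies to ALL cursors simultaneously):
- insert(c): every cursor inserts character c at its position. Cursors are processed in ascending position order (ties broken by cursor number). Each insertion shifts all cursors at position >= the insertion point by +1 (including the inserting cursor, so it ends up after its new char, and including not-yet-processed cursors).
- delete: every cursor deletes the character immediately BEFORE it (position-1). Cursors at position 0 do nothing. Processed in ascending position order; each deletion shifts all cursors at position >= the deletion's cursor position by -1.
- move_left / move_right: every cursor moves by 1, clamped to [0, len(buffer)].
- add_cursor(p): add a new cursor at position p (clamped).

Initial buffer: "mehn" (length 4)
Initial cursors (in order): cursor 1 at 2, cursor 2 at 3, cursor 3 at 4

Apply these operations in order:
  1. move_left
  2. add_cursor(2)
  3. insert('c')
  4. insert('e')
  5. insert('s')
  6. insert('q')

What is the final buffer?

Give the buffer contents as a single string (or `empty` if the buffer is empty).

After op 1 (move_left): buffer="mehn" (len 4), cursors c1@1 c2@2 c3@3, authorship ....
After op 2 (add_cursor(2)): buffer="mehn" (len 4), cursors c1@1 c2@2 c4@2 c3@3, authorship ....
After op 3 (insert('c')): buffer="mcecchcn" (len 8), cursors c1@2 c2@5 c4@5 c3@7, authorship .1.24.3.
After op 4 (insert('e')): buffer="mceecceehcen" (len 12), cursors c1@3 c2@8 c4@8 c3@11, authorship .11.2424.33.
After op 5 (insert('s')): buffer="mcesecceesshcesn" (len 16), cursors c1@4 c2@11 c4@11 c3@15, authorship .111.242424.333.
After op 6 (insert('q')): buffer="mcesqecceessqqhcesqn" (len 20), cursors c1@5 c2@14 c4@14 c3@19, authorship .1111.24242424.3333.

Answer: mcesqecceessqqhcesqn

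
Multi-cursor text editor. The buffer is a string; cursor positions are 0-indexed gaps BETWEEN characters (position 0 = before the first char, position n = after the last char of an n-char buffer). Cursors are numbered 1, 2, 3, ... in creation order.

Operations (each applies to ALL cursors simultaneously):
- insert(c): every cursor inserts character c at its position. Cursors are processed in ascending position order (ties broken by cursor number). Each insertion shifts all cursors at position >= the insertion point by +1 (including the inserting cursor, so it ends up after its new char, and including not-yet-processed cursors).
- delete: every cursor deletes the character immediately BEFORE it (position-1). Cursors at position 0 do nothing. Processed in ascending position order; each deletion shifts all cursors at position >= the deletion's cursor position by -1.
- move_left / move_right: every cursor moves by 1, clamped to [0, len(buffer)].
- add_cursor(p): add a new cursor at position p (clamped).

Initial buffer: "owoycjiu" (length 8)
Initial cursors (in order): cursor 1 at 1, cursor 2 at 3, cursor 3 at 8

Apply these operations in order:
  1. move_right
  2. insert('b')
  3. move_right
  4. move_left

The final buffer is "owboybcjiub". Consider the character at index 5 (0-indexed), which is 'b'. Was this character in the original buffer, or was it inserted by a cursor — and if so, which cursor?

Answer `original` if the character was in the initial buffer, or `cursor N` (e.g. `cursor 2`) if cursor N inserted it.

After op 1 (move_right): buffer="owoycjiu" (len 8), cursors c1@2 c2@4 c3@8, authorship ........
After op 2 (insert('b')): buffer="owboybcjiub" (len 11), cursors c1@3 c2@6 c3@11, authorship ..1..2....3
After op 3 (move_right): buffer="owboybcjiub" (len 11), cursors c1@4 c2@7 c3@11, authorship ..1..2....3
After op 4 (move_left): buffer="owboybcjiub" (len 11), cursors c1@3 c2@6 c3@10, authorship ..1..2....3
Authorship (.=original, N=cursor N): . . 1 . . 2 . . . . 3
Index 5: author = 2

Answer: cursor 2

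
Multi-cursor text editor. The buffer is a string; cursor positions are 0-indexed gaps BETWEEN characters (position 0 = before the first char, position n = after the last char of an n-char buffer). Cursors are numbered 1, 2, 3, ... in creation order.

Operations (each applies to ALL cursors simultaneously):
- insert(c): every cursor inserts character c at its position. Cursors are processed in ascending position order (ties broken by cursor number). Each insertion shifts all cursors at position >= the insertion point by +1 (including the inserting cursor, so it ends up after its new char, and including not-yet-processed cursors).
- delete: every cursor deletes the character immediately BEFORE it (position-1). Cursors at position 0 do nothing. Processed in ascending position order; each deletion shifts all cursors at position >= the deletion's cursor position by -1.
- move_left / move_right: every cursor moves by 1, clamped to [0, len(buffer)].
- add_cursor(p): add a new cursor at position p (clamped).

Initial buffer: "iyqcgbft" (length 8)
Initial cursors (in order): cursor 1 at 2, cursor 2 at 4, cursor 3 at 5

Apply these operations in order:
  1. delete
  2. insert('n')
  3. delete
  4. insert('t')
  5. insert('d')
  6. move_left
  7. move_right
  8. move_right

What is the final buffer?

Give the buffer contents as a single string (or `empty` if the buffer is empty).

Answer: itdqttddbft

Derivation:
After op 1 (delete): buffer="iqbft" (len 5), cursors c1@1 c2@2 c3@2, authorship .....
After op 2 (insert('n')): buffer="inqnnbft" (len 8), cursors c1@2 c2@5 c3@5, authorship .1.23...
After op 3 (delete): buffer="iqbft" (len 5), cursors c1@1 c2@2 c3@2, authorship .....
After op 4 (insert('t')): buffer="itqttbft" (len 8), cursors c1@2 c2@5 c3@5, authorship .1.23...
After op 5 (insert('d')): buffer="itdqttddbft" (len 11), cursors c1@3 c2@8 c3@8, authorship .11.2323...
After op 6 (move_left): buffer="itdqttddbft" (len 11), cursors c1@2 c2@7 c3@7, authorship .11.2323...
After op 7 (move_right): buffer="itdqttddbft" (len 11), cursors c1@3 c2@8 c3@8, authorship .11.2323...
After op 8 (move_right): buffer="itdqttddbft" (len 11), cursors c1@4 c2@9 c3@9, authorship .11.2323...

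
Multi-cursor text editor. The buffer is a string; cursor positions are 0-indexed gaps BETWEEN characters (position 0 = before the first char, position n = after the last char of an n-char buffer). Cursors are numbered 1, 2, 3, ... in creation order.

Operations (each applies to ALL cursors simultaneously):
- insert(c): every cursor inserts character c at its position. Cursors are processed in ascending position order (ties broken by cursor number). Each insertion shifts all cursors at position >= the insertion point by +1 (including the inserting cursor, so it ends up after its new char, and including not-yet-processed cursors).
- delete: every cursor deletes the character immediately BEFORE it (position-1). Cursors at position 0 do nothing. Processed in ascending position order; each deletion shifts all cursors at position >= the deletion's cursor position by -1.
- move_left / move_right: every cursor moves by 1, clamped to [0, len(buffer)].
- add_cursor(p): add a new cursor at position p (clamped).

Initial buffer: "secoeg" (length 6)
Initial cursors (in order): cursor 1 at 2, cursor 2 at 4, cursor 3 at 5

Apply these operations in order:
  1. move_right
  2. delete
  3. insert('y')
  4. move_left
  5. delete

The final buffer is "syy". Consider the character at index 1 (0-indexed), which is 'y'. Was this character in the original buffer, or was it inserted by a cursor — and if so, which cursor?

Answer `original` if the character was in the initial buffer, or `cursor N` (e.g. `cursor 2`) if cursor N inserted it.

After op 1 (move_right): buffer="secoeg" (len 6), cursors c1@3 c2@5 c3@6, authorship ......
After op 2 (delete): buffer="seo" (len 3), cursors c1@2 c2@3 c3@3, authorship ...
After op 3 (insert('y')): buffer="seyoyy" (len 6), cursors c1@3 c2@6 c3@6, authorship ..1.23
After op 4 (move_left): buffer="seyoyy" (len 6), cursors c1@2 c2@5 c3@5, authorship ..1.23
After op 5 (delete): buffer="syy" (len 3), cursors c1@1 c2@2 c3@2, authorship .13
Authorship (.=original, N=cursor N): . 1 3
Index 1: author = 1

Answer: cursor 1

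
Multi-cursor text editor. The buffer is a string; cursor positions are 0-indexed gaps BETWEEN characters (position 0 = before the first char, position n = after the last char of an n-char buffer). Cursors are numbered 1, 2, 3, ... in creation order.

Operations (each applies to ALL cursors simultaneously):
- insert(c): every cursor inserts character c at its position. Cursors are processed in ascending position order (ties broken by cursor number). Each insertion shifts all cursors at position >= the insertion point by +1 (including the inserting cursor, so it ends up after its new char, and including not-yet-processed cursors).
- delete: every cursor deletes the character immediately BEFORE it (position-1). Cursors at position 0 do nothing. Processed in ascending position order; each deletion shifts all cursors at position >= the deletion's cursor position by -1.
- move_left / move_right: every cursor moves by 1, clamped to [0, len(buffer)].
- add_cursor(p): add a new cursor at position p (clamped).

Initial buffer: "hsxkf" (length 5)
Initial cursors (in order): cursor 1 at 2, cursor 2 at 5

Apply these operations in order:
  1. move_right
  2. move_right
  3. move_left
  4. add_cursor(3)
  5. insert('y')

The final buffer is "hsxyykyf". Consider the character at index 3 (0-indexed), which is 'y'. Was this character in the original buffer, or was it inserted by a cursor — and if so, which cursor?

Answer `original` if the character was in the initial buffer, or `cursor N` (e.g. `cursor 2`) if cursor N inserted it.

Answer: cursor 1

Derivation:
After op 1 (move_right): buffer="hsxkf" (len 5), cursors c1@3 c2@5, authorship .....
After op 2 (move_right): buffer="hsxkf" (len 5), cursors c1@4 c2@5, authorship .....
After op 3 (move_left): buffer="hsxkf" (len 5), cursors c1@3 c2@4, authorship .....
After op 4 (add_cursor(3)): buffer="hsxkf" (len 5), cursors c1@3 c3@3 c2@4, authorship .....
After op 5 (insert('y')): buffer="hsxyykyf" (len 8), cursors c1@5 c3@5 c2@7, authorship ...13.2.
Authorship (.=original, N=cursor N): . . . 1 3 . 2 .
Index 3: author = 1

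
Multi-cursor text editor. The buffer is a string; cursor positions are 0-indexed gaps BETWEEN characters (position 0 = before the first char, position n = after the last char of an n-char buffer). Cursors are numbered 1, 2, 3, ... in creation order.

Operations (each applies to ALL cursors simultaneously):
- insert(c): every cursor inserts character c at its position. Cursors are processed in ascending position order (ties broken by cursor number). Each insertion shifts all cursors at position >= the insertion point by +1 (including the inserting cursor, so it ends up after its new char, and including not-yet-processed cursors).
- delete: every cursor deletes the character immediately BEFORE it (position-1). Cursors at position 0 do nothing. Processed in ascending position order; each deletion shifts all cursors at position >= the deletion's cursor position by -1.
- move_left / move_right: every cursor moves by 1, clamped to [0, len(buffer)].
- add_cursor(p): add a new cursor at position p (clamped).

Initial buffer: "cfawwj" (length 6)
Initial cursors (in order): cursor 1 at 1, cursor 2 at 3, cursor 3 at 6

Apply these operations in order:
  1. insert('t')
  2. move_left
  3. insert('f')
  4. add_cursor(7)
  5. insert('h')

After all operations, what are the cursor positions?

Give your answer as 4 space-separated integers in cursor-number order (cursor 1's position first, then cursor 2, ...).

After op 1 (insert('t')): buffer="ctfatwwjt" (len 9), cursors c1@2 c2@5 c3@9, authorship .1..2...3
After op 2 (move_left): buffer="ctfatwwjt" (len 9), cursors c1@1 c2@4 c3@8, authorship .1..2...3
After op 3 (insert('f')): buffer="cftfaftwwjft" (len 12), cursors c1@2 c2@6 c3@11, authorship .11..22...33
After op 4 (add_cursor(7)): buffer="cftfaftwwjft" (len 12), cursors c1@2 c2@6 c4@7 c3@11, authorship .11..22...33
After op 5 (insert('h')): buffer="cfhtfafhthwwjfht" (len 16), cursors c1@3 c2@8 c4@10 c3@15, authorship .111..2224...333

Answer: 3 8 15 10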